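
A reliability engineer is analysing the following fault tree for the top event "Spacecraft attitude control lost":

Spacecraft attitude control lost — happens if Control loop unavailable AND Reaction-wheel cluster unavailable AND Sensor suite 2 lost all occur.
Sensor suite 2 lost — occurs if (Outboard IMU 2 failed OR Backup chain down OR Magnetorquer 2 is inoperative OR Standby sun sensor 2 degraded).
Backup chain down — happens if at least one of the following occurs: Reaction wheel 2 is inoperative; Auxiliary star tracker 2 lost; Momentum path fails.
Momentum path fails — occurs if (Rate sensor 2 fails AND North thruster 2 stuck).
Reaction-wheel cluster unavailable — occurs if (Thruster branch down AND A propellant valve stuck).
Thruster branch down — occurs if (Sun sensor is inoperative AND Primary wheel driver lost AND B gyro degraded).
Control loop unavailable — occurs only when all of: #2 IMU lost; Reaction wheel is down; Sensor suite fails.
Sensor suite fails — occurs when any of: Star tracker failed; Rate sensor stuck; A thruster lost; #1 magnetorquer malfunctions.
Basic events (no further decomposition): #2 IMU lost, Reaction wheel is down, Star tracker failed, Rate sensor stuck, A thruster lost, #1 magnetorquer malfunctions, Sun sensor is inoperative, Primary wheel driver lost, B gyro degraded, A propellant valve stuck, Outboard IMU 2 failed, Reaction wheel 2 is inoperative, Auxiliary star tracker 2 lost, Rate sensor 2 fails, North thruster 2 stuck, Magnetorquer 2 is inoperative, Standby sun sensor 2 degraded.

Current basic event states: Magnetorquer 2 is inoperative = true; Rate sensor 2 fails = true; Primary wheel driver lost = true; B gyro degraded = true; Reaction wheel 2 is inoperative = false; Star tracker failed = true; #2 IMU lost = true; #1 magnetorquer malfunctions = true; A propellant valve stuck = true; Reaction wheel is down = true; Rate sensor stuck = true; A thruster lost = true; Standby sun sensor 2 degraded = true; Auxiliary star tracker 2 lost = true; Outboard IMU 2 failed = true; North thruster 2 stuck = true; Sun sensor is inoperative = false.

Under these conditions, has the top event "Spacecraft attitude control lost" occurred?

Sensor suite fails [OR]: Star tracker failed=occurs, Rate sensor stuck=occurs, A thruster lost=occurs, #1 magnetorquer malfunctions=occurs → at least one input occurs → occurs.
Control loop unavailable [AND]: #2 IMU lost=occurs, Reaction wheel is down=occurs, Sensor suite fails=occurs → all inputs occur → occurs.
Thruster branch down [AND]: Sun sensor is inoperative=not, Primary wheel driver lost=occurs, B gyro degraded=occurs → not all inputs occur → does not occur.
Reaction-wheel cluster unavailable [AND]: Thruster branch down=not, A propellant valve stuck=occurs → not all inputs occur → does not occur.
Momentum path fails [AND]: Rate sensor 2 fails=occurs, North thruster 2 stuck=occurs → all inputs occur → occurs.
Backup chain down [OR]: Reaction wheel 2 is inoperative=not, Auxiliary star tracker 2 lost=occurs, Momentum path fails=occurs → at least one input occurs → occurs.
Sensor suite 2 lost [OR]: Outboard IMU 2 failed=occurs, Backup chain down=occurs, Magnetorquer 2 is inoperative=occurs, Standby sun sensor 2 degraded=occurs → at least one input occurs → occurs.
Spacecraft attitude control lost [AND]: Control loop unavailable=occurs, Reaction-wheel cluster unavailable=not, Sensor suite 2 lost=occurs → not all inputs occur → does not occur.

No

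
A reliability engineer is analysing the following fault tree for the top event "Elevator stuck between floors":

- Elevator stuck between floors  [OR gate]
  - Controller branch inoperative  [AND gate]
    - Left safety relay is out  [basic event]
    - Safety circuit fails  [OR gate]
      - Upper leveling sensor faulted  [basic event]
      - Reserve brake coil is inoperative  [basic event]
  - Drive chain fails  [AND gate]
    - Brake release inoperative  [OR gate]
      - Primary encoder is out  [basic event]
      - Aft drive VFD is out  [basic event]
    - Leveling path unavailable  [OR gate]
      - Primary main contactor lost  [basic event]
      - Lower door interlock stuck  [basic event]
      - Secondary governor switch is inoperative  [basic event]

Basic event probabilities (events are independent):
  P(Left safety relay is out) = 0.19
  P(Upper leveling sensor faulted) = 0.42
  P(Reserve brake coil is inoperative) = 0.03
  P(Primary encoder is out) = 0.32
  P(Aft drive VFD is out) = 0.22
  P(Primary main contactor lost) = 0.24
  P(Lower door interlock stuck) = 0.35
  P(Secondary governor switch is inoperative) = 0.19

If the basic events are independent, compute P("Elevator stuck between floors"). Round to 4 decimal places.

P(Safety circuit fails) [OR] = 1 − (1−0.42) × (1−0.03) = 0.437400
P(Controller branch inoperative) [AND] = 0.19 × 0.437400 = 0.083106
P(Brake release inoperative) [OR] = 1 − (1−0.32) × (1−0.22) = 0.469600
P(Leveling path unavailable) [OR] = 1 − (1−0.24) × (1−0.35) × (1−0.19) = 0.599860
P(Drive chain fails) [AND] = 0.469600 × 0.599860 = 0.281694
P(Elevator stuck between floors) [OR] = 1 − (1−0.083106) × (1−0.281694) = 0.341390
Rounded to 4 decimal places: P(Elevator stuck between floors) ≈ 0.3414.

0.3414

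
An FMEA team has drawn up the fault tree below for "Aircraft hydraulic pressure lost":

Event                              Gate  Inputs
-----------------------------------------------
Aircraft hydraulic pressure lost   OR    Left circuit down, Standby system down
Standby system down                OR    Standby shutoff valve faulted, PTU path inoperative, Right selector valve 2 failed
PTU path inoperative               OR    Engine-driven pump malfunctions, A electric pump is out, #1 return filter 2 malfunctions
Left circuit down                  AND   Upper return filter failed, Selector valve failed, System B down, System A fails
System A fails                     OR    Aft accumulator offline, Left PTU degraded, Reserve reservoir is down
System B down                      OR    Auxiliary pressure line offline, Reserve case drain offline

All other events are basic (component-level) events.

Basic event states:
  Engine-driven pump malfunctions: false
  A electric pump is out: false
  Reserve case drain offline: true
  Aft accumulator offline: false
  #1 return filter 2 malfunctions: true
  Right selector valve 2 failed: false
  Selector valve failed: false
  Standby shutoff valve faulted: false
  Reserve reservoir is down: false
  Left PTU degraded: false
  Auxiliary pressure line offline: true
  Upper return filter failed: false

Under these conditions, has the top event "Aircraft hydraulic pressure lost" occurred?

Yes

System B down [OR]: Auxiliary pressure line offline=occurs, Reserve case drain offline=occurs → at least one input occurs → occurs.
System A fails [OR]: Aft accumulator offline=not, Left PTU degraded=not, Reserve reservoir is down=not → no input occurs → does not occur.
Left circuit down [AND]: Upper return filter failed=not, Selector valve failed=not, System B down=occurs, System A fails=not → not all inputs occur → does not occur.
PTU path inoperative [OR]: Engine-driven pump malfunctions=not, A electric pump is out=not, #1 return filter 2 malfunctions=occurs → at least one input occurs → occurs.
Standby system down [OR]: Standby shutoff valve faulted=not, PTU path inoperative=occurs, Right selector valve 2 failed=not → at least one input occurs → occurs.
Aircraft hydraulic pressure lost [OR]: Left circuit down=not, Standby system down=occurs → at least one input occurs → occurs.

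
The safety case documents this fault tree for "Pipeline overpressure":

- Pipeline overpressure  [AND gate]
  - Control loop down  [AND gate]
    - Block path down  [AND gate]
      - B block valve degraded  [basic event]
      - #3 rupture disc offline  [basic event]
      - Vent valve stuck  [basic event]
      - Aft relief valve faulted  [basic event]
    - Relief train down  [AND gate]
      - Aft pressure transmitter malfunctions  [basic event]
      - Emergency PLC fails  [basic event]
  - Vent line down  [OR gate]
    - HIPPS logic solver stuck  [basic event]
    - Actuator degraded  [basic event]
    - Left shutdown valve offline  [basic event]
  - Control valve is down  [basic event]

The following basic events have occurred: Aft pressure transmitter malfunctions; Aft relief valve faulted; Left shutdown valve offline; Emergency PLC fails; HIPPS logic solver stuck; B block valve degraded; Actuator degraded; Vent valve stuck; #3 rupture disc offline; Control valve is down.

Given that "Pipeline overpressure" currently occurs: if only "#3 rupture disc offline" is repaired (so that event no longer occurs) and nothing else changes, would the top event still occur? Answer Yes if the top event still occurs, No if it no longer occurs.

No

Counterfactual: set "#3 rupture disc offline" to not occurred.
Block path down [AND]: B block valve degraded=occurs, #3 rupture disc offline=not, Vent valve stuck=occurs, Aft relief valve faulted=occurs → not all inputs occur → does not occur.
Relief train down [AND]: Aft pressure transmitter malfunctions=occurs, Emergency PLC fails=occurs → all inputs occur → occurs.
Control loop down [AND]: Block path down=not, Relief train down=occurs → not all inputs occur → does not occur.
Vent line down [OR]: HIPPS logic solver stuck=occurs, Actuator degraded=occurs, Left shutdown valve offline=occurs → at least one input occurs → occurs.
Pipeline overpressure [AND]: Control loop down=not, Vent line down=occurs, Control valve is down=occurs → not all inputs occur → does not occur.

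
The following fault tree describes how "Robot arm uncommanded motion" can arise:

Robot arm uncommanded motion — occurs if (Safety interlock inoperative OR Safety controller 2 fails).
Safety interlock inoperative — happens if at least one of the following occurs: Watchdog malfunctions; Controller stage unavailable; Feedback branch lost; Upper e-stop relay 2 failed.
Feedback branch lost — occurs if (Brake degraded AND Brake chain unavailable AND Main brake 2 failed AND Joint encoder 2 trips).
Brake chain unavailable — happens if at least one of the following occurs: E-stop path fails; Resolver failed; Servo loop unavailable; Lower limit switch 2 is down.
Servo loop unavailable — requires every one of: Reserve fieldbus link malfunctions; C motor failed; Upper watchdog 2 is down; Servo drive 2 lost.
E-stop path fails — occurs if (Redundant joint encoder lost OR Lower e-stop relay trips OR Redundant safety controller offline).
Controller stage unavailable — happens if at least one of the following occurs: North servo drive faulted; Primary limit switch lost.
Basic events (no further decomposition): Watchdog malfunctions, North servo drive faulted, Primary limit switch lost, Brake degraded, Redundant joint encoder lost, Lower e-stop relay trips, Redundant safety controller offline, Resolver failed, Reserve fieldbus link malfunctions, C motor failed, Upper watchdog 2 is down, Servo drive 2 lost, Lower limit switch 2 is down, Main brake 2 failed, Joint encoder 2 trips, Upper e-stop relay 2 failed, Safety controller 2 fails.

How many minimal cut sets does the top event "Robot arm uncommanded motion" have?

11

Controller stage unavailable [OR]: union of children's cut sets → 2 cut set(s).
E-stop path fails [OR]: union of children's cut sets → 3 cut set(s).
Servo loop unavailable [AND]: one cut set from each child combined → 1 × 1 × 1 × 1 = 1 cut set(s).
Brake chain unavailable [OR]: union of children's cut sets → 6 cut set(s).
Feedback branch lost [AND]: one cut set from each child combined → 1 × 6 × 1 × 1 = 6 cut set(s).
Safety interlock inoperative [OR]: union of children's cut sets → 10 cut set(s).
Robot arm uncommanded motion [OR]: union of children's cut sets → 11 cut set(s).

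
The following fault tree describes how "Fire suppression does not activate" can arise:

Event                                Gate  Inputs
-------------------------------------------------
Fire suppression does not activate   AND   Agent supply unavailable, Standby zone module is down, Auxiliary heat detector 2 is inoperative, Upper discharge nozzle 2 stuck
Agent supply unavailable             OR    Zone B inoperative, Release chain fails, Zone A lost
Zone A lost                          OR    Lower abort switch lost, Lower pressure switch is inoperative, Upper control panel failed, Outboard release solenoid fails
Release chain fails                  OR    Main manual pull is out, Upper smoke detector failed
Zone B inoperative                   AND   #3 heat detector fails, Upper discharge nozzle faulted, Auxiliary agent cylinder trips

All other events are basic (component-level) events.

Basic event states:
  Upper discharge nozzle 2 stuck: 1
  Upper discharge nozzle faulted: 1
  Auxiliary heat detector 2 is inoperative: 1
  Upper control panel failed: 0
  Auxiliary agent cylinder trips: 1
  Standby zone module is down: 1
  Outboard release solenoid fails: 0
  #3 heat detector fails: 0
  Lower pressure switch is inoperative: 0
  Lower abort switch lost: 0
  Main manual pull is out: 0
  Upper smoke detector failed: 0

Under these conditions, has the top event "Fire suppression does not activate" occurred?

No

Zone B inoperative [AND]: #3 heat detector fails=not, Upper discharge nozzle faulted=occurs, Auxiliary agent cylinder trips=occurs → not all inputs occur → does not occur.
Release chain fails [OR]: Main manual pull is out=not, Upper smoke detector failed=not → no input occurs → does not occur.
Zone A lost [OR]: Lower abort switch lost=not, Lower pressure switch is inoperative=not, Upper control panel failed=not, Outboard release solenoid fails=not → no input occurs → does not occur.
Agent supply unavailable [OR]: Zone B inoperative=not, Release chain fails=not, Zone A lost=not → no input occurs → does not occur.
Fire suppression does not activate [AND]: Agent supply unavailable=not, Standby zone module is down=occurs, Auxiliary heat detector 2 is inoperative=occurs, Upper discharge nozzle 2 stuck=occurs → not all inputs occur → does not occur.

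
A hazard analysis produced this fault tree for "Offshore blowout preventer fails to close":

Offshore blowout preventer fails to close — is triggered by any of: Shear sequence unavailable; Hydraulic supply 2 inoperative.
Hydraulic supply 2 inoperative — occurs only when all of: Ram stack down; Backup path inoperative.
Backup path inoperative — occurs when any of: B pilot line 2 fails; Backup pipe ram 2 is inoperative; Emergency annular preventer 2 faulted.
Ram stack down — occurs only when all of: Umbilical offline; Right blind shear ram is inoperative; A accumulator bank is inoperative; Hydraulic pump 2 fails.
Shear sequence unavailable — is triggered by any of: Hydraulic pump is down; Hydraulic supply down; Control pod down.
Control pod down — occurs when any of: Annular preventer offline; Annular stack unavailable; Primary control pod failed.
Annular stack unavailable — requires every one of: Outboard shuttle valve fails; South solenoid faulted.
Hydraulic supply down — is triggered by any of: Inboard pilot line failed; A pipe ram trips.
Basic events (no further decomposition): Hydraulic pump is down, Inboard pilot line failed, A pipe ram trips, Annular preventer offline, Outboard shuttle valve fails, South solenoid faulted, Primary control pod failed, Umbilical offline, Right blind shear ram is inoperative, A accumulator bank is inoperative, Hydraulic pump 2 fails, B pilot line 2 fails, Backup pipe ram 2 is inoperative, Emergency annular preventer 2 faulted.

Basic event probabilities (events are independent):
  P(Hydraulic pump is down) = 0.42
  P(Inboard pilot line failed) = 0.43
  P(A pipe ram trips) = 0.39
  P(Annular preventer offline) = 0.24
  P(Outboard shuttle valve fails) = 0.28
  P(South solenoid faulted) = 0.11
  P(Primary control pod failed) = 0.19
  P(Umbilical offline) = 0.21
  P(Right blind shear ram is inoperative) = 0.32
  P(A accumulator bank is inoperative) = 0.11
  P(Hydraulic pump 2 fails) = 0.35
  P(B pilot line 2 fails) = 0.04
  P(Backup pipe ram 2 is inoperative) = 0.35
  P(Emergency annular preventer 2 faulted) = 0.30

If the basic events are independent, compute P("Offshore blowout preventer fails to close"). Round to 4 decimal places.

P(Hydraulic supply down) [OR] = 1 − (1−0.43) × (1−0.39) = 0.652300
P(Annular stack unavailable) [AND] = 0.28 × 0.11 = 0.030800
P(Control pod down) [OR] = 1 − (1−0.24) × (1−0.030800) × (1−0.19) = 0.403360
P(Shear sequence unavailable) [OR] = 1 − (1−0.42) × (1−0.652300) × (1−0.403360) = 0.879678
P(Ram stack down) [AND] = 0.21 × 0.32 × 0.11 × 0.35 = 0.002587
P(Backup path inoperative) [OR] = 1 − (1−0.04) × (1−0.35) × (1−0.30) = 0.563200
P(Hydraulic supply 2 inoperative) [AND] = 0.002587 × 0.563200 = 0.001457
P(Offshore blowout preventer fails to close) [OR] = 1 − (1−0.879678) × (1−0.001457) = 0.879853
Rounded to 4 decimal places: P(Offshore blowout preventer fails to close) ≈ 0.8799.

0.8799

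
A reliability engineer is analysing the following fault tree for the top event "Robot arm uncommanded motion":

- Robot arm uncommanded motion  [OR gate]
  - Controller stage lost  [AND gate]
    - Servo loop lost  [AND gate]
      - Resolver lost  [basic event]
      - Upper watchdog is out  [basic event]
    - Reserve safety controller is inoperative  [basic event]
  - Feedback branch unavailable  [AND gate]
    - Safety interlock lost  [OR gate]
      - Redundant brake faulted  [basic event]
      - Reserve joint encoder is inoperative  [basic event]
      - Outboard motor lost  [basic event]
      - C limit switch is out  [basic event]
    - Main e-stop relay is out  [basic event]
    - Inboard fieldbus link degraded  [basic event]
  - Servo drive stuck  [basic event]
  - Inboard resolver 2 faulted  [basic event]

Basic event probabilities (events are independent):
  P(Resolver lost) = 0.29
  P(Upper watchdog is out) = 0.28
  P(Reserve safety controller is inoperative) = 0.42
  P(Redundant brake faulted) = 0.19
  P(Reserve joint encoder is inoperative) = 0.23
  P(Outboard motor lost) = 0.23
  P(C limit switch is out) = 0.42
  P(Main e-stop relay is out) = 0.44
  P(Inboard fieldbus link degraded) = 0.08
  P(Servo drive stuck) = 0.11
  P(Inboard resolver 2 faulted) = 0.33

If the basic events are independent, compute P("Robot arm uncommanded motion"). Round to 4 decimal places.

0.4387

P(Servo loop lost) [AND] = 0.29 × 0.28 = 0.081200
P(Controller stage lost) [AND] = 0.081200 × 0.42 = 0.034104
P(Safety interlock lost) [OR] = 1 − (1−0.19) × (1−0.23) × (1−0.23) × (1−0.42) = 0.721456
P(Feedback branch unavailable) [AND] = 0.721456 × 0.44 × 0.08 = 0.025395
P(Robot arm uncommanded motion) [OR] = 1 − (1−0.034104) × (1−0.025395) × (1−0.11) × (1−0.33) = 0.438663
Rounded to 4 decimal places: P(Robot arm uncommanded motion) ≈ 0.4387.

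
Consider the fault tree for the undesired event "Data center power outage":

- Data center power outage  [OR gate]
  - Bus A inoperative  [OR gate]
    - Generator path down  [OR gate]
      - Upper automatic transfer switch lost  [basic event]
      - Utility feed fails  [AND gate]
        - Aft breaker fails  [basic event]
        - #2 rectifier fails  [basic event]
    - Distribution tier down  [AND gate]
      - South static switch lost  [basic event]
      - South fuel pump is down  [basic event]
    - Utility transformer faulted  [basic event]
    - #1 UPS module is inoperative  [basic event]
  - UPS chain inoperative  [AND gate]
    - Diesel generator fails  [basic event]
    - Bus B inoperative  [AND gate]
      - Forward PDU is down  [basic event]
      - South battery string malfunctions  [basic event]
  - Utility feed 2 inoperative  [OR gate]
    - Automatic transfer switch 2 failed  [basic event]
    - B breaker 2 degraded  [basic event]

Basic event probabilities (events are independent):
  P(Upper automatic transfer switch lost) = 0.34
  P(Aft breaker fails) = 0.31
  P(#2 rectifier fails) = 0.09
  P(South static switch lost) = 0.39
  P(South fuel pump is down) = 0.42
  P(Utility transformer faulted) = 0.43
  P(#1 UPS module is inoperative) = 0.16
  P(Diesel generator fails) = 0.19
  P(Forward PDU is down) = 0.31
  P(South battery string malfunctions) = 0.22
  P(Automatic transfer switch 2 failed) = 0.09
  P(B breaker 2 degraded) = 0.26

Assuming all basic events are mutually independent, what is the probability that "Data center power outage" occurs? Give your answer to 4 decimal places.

P(Utility feed fails) [AND] = 0.31 × 0.09 = 0.027900
P(Generator path down) [OR] = 1 − (1−0.34) × (1−0.027900) = 0.358414
P(Distribution tier down) [AND] = 0.39 × 0.42 = 0.163800
P(Bus A inoperative) [OR] = 1 − (1−0.358414) × (1−0.163800) × (1−0.43) × (1−0.16) = 0.743127
P(Bus B inoperative) [AND] = 0.31 × 0.22 = 0.068200
P(UPS chain inoperative) [AND] = 0.19 × 0.068200 = 0.012958
P(Utility feed 2 inoperative) [OR] = 1 − (1−0.09) × (1−0.26) = 0.326600
P(Data center power outage) [OR] = 1 − (1−0.743127) × (1−0.012958) × (1−0.326600) = 0.829263
Rounded to 4 decimal places: P(Data center power outage) ≈ 0.8293.

0.8293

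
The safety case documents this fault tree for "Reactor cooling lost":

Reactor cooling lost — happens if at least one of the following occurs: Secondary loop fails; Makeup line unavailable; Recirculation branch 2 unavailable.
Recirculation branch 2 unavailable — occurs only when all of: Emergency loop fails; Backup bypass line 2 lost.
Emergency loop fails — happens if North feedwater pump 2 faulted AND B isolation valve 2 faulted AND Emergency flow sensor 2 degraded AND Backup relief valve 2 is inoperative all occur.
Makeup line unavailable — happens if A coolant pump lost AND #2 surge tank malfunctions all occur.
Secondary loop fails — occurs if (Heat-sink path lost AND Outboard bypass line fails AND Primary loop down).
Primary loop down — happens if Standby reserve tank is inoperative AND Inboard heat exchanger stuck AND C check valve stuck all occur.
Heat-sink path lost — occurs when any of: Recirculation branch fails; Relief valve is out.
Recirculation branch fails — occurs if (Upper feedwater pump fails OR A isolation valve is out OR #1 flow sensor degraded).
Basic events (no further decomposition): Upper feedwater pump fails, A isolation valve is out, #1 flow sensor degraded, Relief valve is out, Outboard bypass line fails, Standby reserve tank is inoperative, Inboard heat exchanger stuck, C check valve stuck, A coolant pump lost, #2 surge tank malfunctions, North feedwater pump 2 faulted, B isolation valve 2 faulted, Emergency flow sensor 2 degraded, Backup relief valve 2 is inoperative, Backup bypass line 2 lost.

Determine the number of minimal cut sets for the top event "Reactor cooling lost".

Recirculation branch fails [OR]: union of children's cut sets → 3 cut set(s).
Heat-sink path lost [OR]: union of children's cut sets → 4 cut set(s).
Primary loop down [AND]: one cut set from each child combined → 1 × 1 × 1 = 1 cut set(s).
Secondary loop fails [AND]: one cut set from each child combined → 4 × 1 × 1 = 4 cut set(s).
Makeup line unavailable [AND]: one cut set from each child combined → 1 × 1 = 1 cut set(s).
Emergency loop fails [AND]: one cut set from each child combined → 1 × 1 × 1 × 1 = 1 cut set(s).
Recirculation branch 2 unavailable [AND]: one cut set from each child combined → 1 × 1 = 1 cut set(s).
Reactor cooling lost [OR]: union of children's cut sets → 6 cut set(s).
Minimal cut sets: {C check valve stuck, Inboard heat exchanger stuck, Outboard bypass line fails, Standby reserve tank is inoperative, Upper feedwater pump fails}; {A isolation valve is out, C check valve stuck, Inboard heat exchanger stuck, Outboard bypass line fails, Standby reserve tank is inoperative}; {#1 flow sensor degraded, C check valve stuck, Inboard heat exchanger stuck, Outboard bypass line fails, Standby reserve tank is inoperative}; {C check valve stuck, Inboard heat exchanger stuck, Outboard bypass line fails, Relief valve is out, Standby reserve tank is inoperative}; {#2 surge tank malfunctions, A coolant pump lost}; {B isolation valve 2 faulted, Backup bypass line 2 lost, Backup relief valve 2 is inoperative, Emergency flow sensor 2 degraded, North feedwater pump 2 faulted}.

6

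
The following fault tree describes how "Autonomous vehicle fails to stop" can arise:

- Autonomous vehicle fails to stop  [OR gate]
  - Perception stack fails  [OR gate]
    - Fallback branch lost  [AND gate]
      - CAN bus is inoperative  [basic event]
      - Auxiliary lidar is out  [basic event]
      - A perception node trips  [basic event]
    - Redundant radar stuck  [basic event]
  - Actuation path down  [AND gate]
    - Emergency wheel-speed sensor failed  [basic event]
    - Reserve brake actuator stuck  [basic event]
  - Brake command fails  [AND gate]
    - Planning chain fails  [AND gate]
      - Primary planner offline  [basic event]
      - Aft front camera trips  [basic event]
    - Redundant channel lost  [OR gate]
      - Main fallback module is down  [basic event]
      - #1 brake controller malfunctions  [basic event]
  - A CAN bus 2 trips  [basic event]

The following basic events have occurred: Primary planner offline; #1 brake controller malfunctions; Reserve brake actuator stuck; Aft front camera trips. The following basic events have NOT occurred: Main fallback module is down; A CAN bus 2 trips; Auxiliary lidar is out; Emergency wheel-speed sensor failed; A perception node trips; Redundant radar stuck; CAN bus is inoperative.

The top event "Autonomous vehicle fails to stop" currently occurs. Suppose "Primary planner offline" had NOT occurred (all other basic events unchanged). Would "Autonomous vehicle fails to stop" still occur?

Counterfactual: set "Primary planner offline" to not occurred.
Fallback branch lost [AND]: CAN bus is inoperative=not, Auxiliary lidar is out=not, A perception node trips=not → not all inputs occur → does not occur.
Perception stack fails [OR]: Fallback branch lost=not, Redundant radar stuck=not → no input occurs → does not occur.
Actuation path down [AND]: Emergency wheel-speed sensor failed=not, Reserve brake actuator stuck=occurs → not all inputs occur → does not occur.
Planning chain fails [AND]: Primary planner offline=not, Aft front camera trips=occurs → not all inputs occur → does not occur.
Redundant channel lost [OR]: Main fallback module is down=not, #1 brake controller malfunctions=occurs → at least one input occurs → occurs.
Brake command fails [AND]: Planning chain fails=not, Redundant channel lost=occurs → not all inputs occur → does not occur.
Autonomous vehicle fails to stop [OR]: Perception stack fails=not, Actuation path down=not, Brake command fails=not, A CAN bus 2 trips=not → no input occurs → does not occur.

No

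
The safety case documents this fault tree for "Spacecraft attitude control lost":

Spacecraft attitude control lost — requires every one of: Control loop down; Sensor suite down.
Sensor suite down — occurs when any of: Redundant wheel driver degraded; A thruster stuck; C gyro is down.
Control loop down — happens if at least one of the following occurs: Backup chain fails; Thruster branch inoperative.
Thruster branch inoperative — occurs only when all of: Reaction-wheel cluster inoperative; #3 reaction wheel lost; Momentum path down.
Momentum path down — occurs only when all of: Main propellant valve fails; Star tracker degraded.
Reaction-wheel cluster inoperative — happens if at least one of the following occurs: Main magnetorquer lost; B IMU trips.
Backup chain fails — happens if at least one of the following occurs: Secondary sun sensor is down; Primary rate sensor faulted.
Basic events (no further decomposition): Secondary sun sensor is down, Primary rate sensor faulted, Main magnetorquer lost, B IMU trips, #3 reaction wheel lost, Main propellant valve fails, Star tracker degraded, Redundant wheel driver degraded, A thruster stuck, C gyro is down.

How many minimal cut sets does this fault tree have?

Backup chain fails [OR]: union of children's cut sets → 2 cut set(s).
Reaction-wheel cluster inoperative [OR]: union of children's cut sets → 2 cut set(s).
Momentum path down [AND]: one cut set from each child combined → 1 × 1 = 1 cut set(s).
Thruster branch inoperative [AND]: one cut set from each child combined → 2 × 1 × 1 = 2 cut set(s).
Control loop down [OR]: union of children's cut sets → 4 cut set(s).
Sensor suite down [OR]: union of children's cut sets → 3 cut set(s).
Spacecraft attitude control lost [AND]: one cut set from each child combined → 4 × 3 = 12 cut set(s).

12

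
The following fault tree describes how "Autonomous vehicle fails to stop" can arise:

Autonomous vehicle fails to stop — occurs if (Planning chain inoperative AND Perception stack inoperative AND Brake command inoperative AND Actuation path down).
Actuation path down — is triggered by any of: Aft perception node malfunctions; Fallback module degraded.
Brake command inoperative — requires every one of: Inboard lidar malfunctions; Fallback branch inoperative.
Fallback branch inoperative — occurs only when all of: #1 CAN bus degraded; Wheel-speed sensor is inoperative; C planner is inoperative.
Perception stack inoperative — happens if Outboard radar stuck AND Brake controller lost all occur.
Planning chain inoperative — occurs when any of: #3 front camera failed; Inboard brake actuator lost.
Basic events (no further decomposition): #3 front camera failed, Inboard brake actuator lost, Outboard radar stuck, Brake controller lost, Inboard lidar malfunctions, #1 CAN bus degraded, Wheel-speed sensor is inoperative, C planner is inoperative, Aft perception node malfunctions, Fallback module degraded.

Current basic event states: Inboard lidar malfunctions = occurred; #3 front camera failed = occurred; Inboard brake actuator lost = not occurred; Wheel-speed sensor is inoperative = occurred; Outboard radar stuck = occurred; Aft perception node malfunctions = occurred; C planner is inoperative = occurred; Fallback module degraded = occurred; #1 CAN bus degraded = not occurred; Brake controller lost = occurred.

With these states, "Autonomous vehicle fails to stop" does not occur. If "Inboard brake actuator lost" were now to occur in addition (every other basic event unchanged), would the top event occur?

Counterfactual: set "Inboard brake actuator lost" to occurred.
Planning chain inoperative [OR]: #3 front camera failed=occurs, Inboard brake actuator lost=occurs → at least one input occurs → occurs.
Perception stack inoperative [AND]: Outboard radar stuck=occurs, Brake controller lost=occurs → all inputs occur → occurs.
Fallback branch inoperative [AND]: #1 CAN bus degraded=not, Wheel-speed sensor is inoperative=occurs, C planner is inoperative=occurs → not all inputs occur → does not occur.
Brake command inoperative [AND]: Inboard lidar malfunctions=occurs, Fallback branch inoperative=not → not all inputs occur → does not occur.
Actuation path down [OR]: Aft perception node malfunctions=occurs, Fallback module degraded=occurs → at least one input occurs → occurs.
Autonomous vehicle fails to stop [AND]: Planning chain inoperative=occurs, Perception stack inoperative=occurs, Brake command inoperative=not, Actuation path down=occurs → not all inputs occur → does not occur.

No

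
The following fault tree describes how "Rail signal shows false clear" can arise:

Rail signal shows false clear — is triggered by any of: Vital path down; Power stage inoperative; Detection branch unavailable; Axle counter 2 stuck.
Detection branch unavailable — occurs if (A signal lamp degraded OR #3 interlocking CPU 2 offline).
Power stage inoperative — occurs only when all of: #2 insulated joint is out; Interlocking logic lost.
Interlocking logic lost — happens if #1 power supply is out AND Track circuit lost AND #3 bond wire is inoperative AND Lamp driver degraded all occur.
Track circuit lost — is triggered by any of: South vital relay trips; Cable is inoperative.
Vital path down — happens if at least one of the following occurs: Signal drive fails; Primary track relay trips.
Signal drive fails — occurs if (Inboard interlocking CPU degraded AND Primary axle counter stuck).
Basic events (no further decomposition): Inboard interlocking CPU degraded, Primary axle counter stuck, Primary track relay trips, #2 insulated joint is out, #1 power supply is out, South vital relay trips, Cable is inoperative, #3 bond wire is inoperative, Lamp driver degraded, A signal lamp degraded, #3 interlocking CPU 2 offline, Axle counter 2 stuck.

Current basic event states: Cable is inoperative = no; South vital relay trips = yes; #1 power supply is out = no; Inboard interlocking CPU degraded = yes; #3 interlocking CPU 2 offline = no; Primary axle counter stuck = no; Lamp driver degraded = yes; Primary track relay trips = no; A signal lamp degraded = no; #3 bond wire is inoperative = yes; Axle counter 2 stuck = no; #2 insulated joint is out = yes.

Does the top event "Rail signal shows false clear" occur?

No

Signal drive fails [AND]: Inboard interlocking CPU degraded=occurs, Primary axle counter stuck=not → not all inputs occur → does not occur.
Vital path down [OR]: Signal drive fails=not, Primary track relay trips=not → no input occurs → does not occur.
Track circuit lost [OR]: South vital relay trips=occurs, Cable is inoperative=not → at least one input occurs → occurs.
Interlocking logic lost [AND]: #1 power supply is out=not, Track circuit lost=occurs, #3 bond wire is inoperative=occurs, Lamp driver degraded=occurs → not all inputs occur → does not occur.
Power stage inoperative [AND]: #2 insulated joint is out=occurs, Interlocking logic lost=not → not all inputs occur → does not occur.
Detection branch unavailable [OR]: A signal lamp degraded=not, #3 interlocking CPU 2 offline=not → no input occurs → does not occur.
Rail signal shows false clear [OR]: Vital path down=not, Power stage inoperative=not, Detection branch unavailable=not, Axle counter 2 stuck=not → no input occurs → does not occur.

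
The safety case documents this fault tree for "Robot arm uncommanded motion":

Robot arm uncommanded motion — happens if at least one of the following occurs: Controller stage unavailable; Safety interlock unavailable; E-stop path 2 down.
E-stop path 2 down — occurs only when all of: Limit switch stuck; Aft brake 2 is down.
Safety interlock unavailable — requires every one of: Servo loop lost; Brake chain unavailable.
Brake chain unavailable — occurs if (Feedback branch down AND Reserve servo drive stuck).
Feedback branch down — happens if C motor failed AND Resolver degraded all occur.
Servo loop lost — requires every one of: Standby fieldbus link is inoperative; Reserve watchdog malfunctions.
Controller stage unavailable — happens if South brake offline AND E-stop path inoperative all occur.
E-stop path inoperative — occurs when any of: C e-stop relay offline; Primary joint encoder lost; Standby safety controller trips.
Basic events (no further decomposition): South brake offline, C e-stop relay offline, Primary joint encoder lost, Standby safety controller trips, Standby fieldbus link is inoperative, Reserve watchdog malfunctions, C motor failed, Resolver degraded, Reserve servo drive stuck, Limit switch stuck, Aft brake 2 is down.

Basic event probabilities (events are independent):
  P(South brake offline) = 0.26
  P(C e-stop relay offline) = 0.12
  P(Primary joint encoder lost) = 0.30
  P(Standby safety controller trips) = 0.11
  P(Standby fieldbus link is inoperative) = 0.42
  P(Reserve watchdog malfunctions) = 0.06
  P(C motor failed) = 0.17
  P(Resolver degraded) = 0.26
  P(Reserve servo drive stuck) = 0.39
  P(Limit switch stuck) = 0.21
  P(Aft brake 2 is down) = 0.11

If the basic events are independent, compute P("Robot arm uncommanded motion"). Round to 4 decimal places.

0.1382

P(E-stop path inoperative) [OR] = 1 − (1−0.12) × (1−0.30) × (1−0.11) = 0.451760
P(Controller stage unavailable) [AND] = 0.26 × 0.451760 = 0.117458
P(Servo loop lost) [AND] = 0.42 × 0.06 = 0.025200
P(Feedback branch down) [AND] = 0.17 × 0.26 = 0.044200
P(Brake chain unavailable) [AND] = 0.044200 × 0.39 = 0.017238
P(Safety interlock unavailable) [AND] = 0.025200 × 0.017238 = 0.000434
P(E-stop path 2 down) [AND] = 0.21 × 0.11 = 0.023100
P(Robot arm uncommanded motion) [OR] = 1 − (1−0.117458) × (1−0.000434) × (1−0.023100) = 0.138219
Rounded to 4 decimal places: P(Robot arm uncommanded motion) ≈ 0.1382.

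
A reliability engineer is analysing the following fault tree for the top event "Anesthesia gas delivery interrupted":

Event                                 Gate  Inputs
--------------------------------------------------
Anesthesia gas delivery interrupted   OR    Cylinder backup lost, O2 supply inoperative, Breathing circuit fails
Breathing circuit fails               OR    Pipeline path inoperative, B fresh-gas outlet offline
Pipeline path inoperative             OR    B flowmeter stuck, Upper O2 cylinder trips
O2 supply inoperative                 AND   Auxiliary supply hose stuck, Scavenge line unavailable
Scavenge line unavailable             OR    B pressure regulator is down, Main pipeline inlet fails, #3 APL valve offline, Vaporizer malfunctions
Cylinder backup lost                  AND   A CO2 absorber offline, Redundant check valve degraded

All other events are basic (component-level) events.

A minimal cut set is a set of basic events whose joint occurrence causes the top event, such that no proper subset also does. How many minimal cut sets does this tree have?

8

Cylinder backup lost [AND]: one cut set from each child combined → 1 × 1 = 1 cut set(s).
Scavenge line unavailable [OR]: union of children's cut sets → 4 cut set(s).
O2 supply inoperative [AND]: one cut set from each child combined → 1 × 4 = 4 cut set(s).
Pipeline path inoperative [OR]: union of children's cut sets → 2 cut set(s).
Breathing circuit fails [OR]: union of children's cut sets → 3 cut set(s).
Anesthesia gas delivery interrupted [OR]: union of children's cut sets → 8 cut set(s).
Minimal cut sets: {A CO2 absorber offline, Redundant check valve degraded}; {Auxiliary supply hose stuck, B pressure regulator is down}; {Auxiliary supply hose stuck, Main pipeline inlet fails}; {#3 APL valve offline, Auxiliary supply hose stuck}; {Auxiliary supply hose stuck, Vaporizer malfunctions}; {B flowmeter stuck}; {Upper O2 cylinder trips}; {B fresh-gas outlet offline}.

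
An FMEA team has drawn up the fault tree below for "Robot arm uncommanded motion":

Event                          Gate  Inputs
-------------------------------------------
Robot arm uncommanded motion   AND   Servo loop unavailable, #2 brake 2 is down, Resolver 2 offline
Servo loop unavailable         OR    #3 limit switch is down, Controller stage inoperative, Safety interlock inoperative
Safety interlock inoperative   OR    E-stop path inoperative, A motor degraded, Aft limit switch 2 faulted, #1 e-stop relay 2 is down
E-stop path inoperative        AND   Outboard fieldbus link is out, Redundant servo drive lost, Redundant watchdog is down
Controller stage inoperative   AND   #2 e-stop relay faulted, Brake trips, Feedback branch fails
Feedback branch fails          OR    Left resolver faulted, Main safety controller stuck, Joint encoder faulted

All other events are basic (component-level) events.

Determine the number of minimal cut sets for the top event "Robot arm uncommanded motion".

8

Feedback branch fails [OR]: union of children's cut sets → 3 cut set(s).
Controller stage inoperative [AND]: one cut set from each child combined → 1 × 1 × 3 = 3 cut set(s).
E-stop path inoperative [AND]: one cut set from each child combined → 1 × 1 × 1 = 1 cut set(s).
Safety interlock inoperative [OR]: union of children's cut sets → 4 cut set(s).
Servo loop unavailable [OR]: union of children's cut sets → 8 cut set(s).
Robot arm uncommanded motion [AND]: one cut set from each child combined → 8 × 1 × 1 = 8 cut set(s).
Minimal cut sets: {#2 brake 2 is down, #3 limit switch is down, Resolver 2 offline}; {#2 brake 2 is down, #2 e-stop relay faulted, Brake trips, Left resolver faulted, Resolver 2 offline}; {#2 brake 2 is down, #2 e-stop relay faulted, Brake trips, Main safety controller stuck, Resolver 2 offline}; {#2 brake 2 is down, #2 e-stop relay faulted, Brake trips, Joint encoder faulted, Resolver 2 offline}; {#2 brake 2 is down, Outboard fieldbus link is out, Redundant servo drive lost, Redundant watchdog is down, Resolver 2 offline}; {#2 brake 2 is down, A motor degraded, Resolver 2 offline}; {#2 brake 2 is down, Aft limit switch 2 faulted, Resolver 2 offline}; {#1 e-stop relay 2 is down, #2 brake 2 is down, Resolver 2 offline}.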